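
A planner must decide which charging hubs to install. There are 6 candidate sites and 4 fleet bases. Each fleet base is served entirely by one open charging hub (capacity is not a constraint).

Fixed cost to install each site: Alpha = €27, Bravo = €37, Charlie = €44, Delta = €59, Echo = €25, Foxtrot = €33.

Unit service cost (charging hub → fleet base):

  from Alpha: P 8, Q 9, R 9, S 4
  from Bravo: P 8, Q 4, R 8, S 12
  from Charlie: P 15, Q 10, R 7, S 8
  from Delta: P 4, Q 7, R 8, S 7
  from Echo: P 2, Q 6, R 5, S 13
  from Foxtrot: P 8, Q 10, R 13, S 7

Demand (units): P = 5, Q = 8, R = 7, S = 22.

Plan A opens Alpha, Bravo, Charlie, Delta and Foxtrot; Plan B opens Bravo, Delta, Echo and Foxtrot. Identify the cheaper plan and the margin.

Plan B is cheaper by 4.

Plan A: {Alpha, Bravo, Charlie, Delta, Foxtrot}: P→Delta 4·5=20, Q→Bravo 4·8=32, R→Charlie 7·7=49, S→Alpha 4·22=88. Service 189; fixed 200; total 389.
Plan B: {Bravo, Delta, Echo, Foxtrot}: P→Echo 2·5=10, Q→Bravo 4·8=32, R→Echo 5·7=35, S→Delta 7·22=154. Service 231; fixed 154; total 385.
Difference: |389 − 385| = 4.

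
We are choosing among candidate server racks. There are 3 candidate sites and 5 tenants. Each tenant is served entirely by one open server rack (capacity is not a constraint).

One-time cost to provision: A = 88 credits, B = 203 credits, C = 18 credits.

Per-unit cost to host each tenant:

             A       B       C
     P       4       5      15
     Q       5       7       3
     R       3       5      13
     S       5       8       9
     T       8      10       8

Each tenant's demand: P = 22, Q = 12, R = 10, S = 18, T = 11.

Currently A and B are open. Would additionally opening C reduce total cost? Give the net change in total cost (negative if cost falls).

Current service cost with {A, B}: 356.
Adding C: each tenant re-picks its cheapest; new service cost 332, saving 24.
Extra fixed cost: 18. Net change = 18 − 24 = -6.
(Totals: 647 → 641.)

Yes — net change −6 (cost falls by 6).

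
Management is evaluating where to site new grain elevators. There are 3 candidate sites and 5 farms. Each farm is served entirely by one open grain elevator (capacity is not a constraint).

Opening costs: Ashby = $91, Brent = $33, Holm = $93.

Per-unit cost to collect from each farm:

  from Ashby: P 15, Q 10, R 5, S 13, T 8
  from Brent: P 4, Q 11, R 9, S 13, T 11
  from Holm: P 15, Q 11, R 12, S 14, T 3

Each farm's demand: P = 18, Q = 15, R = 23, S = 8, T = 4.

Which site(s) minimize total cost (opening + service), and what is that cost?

For any fixed open set, each farm goes to its cheapest open site; total = fixed + service.
{Ashby, Brent}: P→Brent 4·18=72, Q→Ashby 10·15=150, R→Ashby 5·23=115, S→Ashby 13·8=104, T→Ashby 8·4=32. Service 473; fixed 124; total 597.
{Brent}: P→Brent 4·18=72, Q→Brent 11·15=165, R→Brent 9·23=207, S→Brent 13·8=104, T→Brent 11·4=44. Service 592; fixed 33; total 625.
{Ashby, Brent, Holm}: service 453 + fixed 217 = 670
No other subset beats 597.

Open Ashby and Brent; minimum total cost 597.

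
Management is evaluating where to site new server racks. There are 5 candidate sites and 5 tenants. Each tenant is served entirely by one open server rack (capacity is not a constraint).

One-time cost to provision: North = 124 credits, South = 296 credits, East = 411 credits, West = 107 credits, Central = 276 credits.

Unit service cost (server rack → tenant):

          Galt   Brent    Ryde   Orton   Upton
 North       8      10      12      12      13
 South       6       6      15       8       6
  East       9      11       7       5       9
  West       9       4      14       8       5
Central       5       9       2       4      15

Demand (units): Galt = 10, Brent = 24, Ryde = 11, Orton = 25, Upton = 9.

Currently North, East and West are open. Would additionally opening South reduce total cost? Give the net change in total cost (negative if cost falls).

No — net change +276 (cost rises by 276).

Current service cost with {North, East, West}: 423.
Adding South: each tenant re-picks its cheapest; new service cost 403, saving 20.
Extra fixed cost: 296. Net change = 296 − 20 = 276.
(Totals: 1065 → 1341.)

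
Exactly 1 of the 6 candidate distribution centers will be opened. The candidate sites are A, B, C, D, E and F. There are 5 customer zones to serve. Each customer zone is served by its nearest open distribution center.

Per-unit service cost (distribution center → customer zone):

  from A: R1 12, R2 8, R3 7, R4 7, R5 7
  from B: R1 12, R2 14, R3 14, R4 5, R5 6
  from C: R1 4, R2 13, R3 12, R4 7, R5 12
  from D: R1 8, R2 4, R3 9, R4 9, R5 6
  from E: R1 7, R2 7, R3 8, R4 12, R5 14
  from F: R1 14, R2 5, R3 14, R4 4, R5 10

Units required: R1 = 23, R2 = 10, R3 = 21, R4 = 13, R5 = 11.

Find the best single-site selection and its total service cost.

Choose D only; total service cost 596.

With exactly 1 open, each customer zone uses its cheapest among the chosen.
{D}: R1→D 8·23=184, R2→D 4·10=40, R3→D 9·21=189, R4→D 9·13=117, R5→D 6·11=66. Service cost 596.
{A}: service cost 671
{C}: service cost 697
Among all 6 size-1 choices, {D} is lowest.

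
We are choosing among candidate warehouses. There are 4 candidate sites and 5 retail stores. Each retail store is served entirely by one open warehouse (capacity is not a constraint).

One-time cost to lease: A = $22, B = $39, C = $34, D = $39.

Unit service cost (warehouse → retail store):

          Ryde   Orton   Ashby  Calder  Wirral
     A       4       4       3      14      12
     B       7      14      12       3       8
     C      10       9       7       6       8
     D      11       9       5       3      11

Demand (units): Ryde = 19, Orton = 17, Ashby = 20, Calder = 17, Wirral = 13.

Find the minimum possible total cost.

Minimum total cost: 420

For any fixed open set, each retail store goes to its cheapest open site; total = fixed + service.
{A, B}: Ryde→A 4·19=76, Orton→A 4·17=68, Ashby→A 3·20=60, Calder→B 3·17=51, Wirral→B 8·13=104. Service 359; fixed 61; total 420.
{A, B, C}: service 359 + fixed 95 = 454
{A, C, D}: service 359 + fixed 95 = 454
{A, B, C, D}: Ryde→A 4·19=76, Orton→A 4·17=68, Ashby→A 3·20=60, Calder→B 3·17=51, Wirral→B 8·13=104. Service 359; fixed 134; total 493.
No other subset beats 420.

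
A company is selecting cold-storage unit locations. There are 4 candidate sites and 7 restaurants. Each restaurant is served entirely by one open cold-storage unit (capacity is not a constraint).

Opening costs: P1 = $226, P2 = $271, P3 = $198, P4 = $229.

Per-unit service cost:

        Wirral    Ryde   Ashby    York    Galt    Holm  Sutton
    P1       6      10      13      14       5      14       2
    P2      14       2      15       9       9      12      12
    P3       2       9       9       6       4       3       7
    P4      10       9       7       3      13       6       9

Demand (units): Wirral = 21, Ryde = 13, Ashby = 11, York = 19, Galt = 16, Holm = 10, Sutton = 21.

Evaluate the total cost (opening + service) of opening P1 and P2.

Total cost: 1205

Each restaurant is assigned to its cheapest site among the open ones.
{P1, P2}: Wirral→P1 6·21=126, Ryde→P2 2·13=26, Ashby→P1 13·11=143, York→P2 9·19=171, Galt→P1 5·16=80, Holm→P2 12·10=120, Sutton→P1 2·21=42. Service 708; fixed 497; total 1205.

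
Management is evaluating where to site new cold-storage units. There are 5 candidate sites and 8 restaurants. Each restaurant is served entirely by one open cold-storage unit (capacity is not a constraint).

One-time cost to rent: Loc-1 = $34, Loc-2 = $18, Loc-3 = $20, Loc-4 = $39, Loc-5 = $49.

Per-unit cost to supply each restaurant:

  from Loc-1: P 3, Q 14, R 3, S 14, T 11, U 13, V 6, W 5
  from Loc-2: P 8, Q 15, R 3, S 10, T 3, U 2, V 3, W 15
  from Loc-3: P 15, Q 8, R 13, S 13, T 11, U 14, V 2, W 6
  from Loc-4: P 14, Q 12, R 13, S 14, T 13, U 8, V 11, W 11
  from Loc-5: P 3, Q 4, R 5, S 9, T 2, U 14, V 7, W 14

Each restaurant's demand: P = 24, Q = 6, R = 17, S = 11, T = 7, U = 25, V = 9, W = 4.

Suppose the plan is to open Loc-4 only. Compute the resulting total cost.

Total cost: 1256

Each restaurant is assigned to its cheapest site among the open ones.
{Loc-4}: P→Loc-4 14·24=336, Q→Loc-4 12·6=72, R→Loc-4 13·17=221, S→Loc-4 14·11=154, T→Loc-4 13·7=91, U→Loc-4 8·25=200, V→Loc-4 11·9=99, W→Loc-4 11·4=44. Service 1217; fixed 39; total 1256.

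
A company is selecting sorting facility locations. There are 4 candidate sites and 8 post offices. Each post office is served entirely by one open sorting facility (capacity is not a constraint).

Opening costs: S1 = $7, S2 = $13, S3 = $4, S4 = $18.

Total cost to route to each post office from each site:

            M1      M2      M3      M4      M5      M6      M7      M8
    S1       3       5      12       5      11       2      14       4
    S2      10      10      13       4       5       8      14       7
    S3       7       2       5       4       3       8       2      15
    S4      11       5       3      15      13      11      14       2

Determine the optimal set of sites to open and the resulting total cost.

For any fixed open set, each post office goes to its cheapest open site; total = fixed + service.
{S1, S3}: M1→S1 3, M2→S3 2, M3→S3 5, M4→S3 4, M5→S3 3, M6→S1 2, M7→S3 2, M8→S1 4. Service 25; fixed 11; total 36.
{S1, S2, S3}: M1→S1 3, M2→S3 2, M3→S3 5, M4→S2 4, M5→S3 3, M6→S1 2, M7→S3 2, M8→S1 4. Service 25; fixed 24; total 49.
{S1, S3, S4}: M1→S1 3, M2→S3 2, M3→S4 3, M4→S3 4, M5→S3 3, M6→S1 2, M7→S3 2, M8→S4 2. Service 21; fixed 29; total 50.
{S1, S2, S3, S4}: service 21 + fixed 42 = 63
No other subset beats 36.

Open S1 and S3; minimum total cost 36.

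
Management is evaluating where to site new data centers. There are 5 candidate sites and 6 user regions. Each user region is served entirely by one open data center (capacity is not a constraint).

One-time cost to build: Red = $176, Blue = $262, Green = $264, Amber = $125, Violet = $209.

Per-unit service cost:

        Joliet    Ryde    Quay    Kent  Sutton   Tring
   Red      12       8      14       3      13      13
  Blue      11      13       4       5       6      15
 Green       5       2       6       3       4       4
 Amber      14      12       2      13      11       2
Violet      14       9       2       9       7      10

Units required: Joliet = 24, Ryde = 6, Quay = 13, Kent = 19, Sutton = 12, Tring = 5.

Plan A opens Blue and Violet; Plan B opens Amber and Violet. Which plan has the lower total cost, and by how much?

Plan A: {Blue, Violet}: Joliet→Blue 11·24=264, Ryde→Violet 9·6=54, Quay→Violet 2·13=26, Kent→Blue 5·19=95, Sutton→Blue 6·12=72, Tring→Violet 10·5=50. Service 561; fixed 471; total 1032.
Plan B: {Amber, Violet}: Joliet→Amber 14·24=336, Ryde→Violet 9·6=54, Quay→Amber 2·13=26, Kent→Violet 9·19=171, Sutton→Violet 7·12=84, Tring→Amber 2·5=10. Service 681; fixed 334; total 1015.
Difference: |1032 − 1015| = 17.

Plan B is cheaper by 17.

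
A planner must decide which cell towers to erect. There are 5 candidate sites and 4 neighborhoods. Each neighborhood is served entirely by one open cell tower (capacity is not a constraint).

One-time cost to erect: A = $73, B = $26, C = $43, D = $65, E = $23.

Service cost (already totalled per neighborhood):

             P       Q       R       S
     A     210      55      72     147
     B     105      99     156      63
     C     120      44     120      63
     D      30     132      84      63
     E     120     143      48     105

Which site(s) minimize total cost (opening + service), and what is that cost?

Open C, D and E; minimum total cost 316.

For any fixed open set, each neighborhood goes to its cheapest open site; total = fixed + service.
{C, D, E}: P→D 30, Q→C 44, R→E 48, S→C 63. Service 185; fixed 131; total 316.
{C, D}: P→D 30, Q→C 44, R→D 84, S→C 63. Service 221; fixed 108; total 329.
{C, E}: service 275 + fixed 66 = 341
{A, B, C, D, E}: P→D 30, Q→C 44, R→E 48, S→B 63. Service 185; fixed 230; total 415.
No other subset beats 316.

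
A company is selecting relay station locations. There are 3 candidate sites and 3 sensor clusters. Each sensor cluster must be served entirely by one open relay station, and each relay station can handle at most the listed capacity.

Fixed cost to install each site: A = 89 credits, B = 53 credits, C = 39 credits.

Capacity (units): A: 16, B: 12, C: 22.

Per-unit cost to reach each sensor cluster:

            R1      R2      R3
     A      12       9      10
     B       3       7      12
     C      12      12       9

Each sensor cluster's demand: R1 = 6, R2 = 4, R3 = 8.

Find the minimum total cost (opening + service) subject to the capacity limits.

Open {B, C}: R1→B 3·6=18, R2→B 7·4=28, R3→C 9·8=72.
Loads: B carries 10/12, C carries 8/22. Service 118; fixed 92; total 210.
Next best feasible plan costs 230.

Minimum total cost: 210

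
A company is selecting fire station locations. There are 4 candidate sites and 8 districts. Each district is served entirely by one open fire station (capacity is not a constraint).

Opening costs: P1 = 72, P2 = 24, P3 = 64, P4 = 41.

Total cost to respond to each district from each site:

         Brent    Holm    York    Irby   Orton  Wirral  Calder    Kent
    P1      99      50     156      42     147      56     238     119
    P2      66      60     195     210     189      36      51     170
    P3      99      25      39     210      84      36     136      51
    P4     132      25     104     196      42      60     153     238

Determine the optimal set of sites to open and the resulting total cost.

Open P1, P2, P3 and P4; minimum total cost 553.

For any fixed open set, each district goes to its cheapest open site; total = fixed + service.
{P1, P2, P3, P4}: Brent→P2 66, Holm→P3 25, York→P3 39, Irby→P1 42, Orton→P4 42, Wirral→P2 36, Calder→P2 51, Kent→P3 51. Service 352; fixed 201; total 553.
{P1, P2, P3}: service 394 + fixed 160 = 554
{P1, P2, P4}: Brent→P2 66, Holm→P4 25, York→P4 104, Irby→P1 42, Orton→P4 42, Wirral→P2 36, Calder→P2 51, Kent→P1 119. Service 485; fixed 137; total 622.
{P2}: service 977 + fixed 24 = 1001
No other subset beats 553.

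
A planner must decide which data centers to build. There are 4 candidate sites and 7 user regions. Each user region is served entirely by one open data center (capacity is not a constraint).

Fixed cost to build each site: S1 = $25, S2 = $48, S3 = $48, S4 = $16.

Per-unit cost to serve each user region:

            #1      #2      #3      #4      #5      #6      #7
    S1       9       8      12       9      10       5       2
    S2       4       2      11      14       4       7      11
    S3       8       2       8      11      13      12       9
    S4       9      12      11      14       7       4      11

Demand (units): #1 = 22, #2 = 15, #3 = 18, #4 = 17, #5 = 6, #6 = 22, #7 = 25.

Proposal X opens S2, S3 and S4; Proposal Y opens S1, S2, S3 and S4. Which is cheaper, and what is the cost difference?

Proposal X: {S2, S3, S4}: #1→S2 4·22=88, #2→S2 2·15=30, #3→S3 8·18=144, #4→S3 11·17=187, #5→S2 4·6=24, #6→S4 4·22=88, #7→S3 9·25=225. Service 786; fixed 112; total 898.
Proposal Y: {S1, S2, S3, S4}: #1→S2 4·22=88, #2→S2 2·15=30, #3→S3 8·18=144, #4→S1 9·17=153, #5→S2 4·6=24, #6→S4 4·22=88, #7→S1 2·25=50. Service 577; fixed 137; total 714.
Difference: |898 − 714| = 184.

Proposal Y is cheaper by 184.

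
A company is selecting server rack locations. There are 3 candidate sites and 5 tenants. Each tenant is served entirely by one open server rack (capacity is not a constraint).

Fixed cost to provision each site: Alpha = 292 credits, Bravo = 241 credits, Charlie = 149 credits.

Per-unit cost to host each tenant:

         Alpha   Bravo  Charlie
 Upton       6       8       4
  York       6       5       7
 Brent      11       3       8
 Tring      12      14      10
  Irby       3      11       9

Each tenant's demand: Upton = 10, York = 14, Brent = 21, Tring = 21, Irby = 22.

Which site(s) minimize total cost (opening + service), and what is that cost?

Open Charlie only; minimum total cost 863.

For any fixed open set, each tenant goes to its cheapest open site; total = fixed + service.
{Charlie}: Upton→Charlie 4·10=40, York→Charlie 7·14=98, Brent→Charlie 8·21=168, Tring→Charlie 10·21=210, Irby→Charlie 9·22=198. Service 714; fixed 149; total 863.
{Bravo, Charlie}: service 581 + fixed 390 = 971
{Alpha}: Upton→Alpha 6·10=60, York→Alpha 6·14=84, Brent→Alpha 11·21=231, Tring→Alpha 12·21=252, Irby→Alpha 3·22=66. Service 693; fixed 292; total 985.
{Alpha, Bravo, Charlie}: service 449 + fixed 682 = 1131
No other subset beats 863.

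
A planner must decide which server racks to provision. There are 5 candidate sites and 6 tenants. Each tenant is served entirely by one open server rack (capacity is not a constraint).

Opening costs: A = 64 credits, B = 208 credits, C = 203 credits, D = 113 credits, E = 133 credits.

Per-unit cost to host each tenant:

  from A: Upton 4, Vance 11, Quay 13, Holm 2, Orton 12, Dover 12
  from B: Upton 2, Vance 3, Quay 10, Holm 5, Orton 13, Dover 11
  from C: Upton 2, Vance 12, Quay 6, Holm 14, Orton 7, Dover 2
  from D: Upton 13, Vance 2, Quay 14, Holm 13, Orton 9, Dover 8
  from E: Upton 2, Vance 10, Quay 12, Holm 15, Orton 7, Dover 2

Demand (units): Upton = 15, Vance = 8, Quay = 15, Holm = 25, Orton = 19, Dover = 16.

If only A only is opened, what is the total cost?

Each tenant is assigned to its cheapest site among the open ones.
{A}: Upton→A 4·15=60, Vance→A 11·8=88, Quay→A 13·15=195, Holm→A 2·25=50, Orton→A 12·19=228, Dover→A 12·16=192. Service 813; fixed 64; total 877.

Total cost: 877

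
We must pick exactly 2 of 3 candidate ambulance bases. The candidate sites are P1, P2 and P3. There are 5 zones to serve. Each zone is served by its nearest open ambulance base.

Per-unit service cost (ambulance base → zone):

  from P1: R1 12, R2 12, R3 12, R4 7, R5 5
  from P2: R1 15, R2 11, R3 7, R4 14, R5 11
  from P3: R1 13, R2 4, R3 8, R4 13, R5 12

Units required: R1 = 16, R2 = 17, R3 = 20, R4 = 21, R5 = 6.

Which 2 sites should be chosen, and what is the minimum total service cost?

With exactly 2 open, each zone uses its cheapest among the chosen.
{P1, P3}: R1→P1 12·16=192, R2→P3 4·17=68, R3→P3 8·20=160, R4→P1 7·21=147, R5→P1 5·6=30. Service cost 597.
{P1, P2}: service cost 696
{P2, P3}: service cost 755
Among all 3 size-2 choices, {P1, P3} is lowest.

Choose P1 and P3; total service cost 597.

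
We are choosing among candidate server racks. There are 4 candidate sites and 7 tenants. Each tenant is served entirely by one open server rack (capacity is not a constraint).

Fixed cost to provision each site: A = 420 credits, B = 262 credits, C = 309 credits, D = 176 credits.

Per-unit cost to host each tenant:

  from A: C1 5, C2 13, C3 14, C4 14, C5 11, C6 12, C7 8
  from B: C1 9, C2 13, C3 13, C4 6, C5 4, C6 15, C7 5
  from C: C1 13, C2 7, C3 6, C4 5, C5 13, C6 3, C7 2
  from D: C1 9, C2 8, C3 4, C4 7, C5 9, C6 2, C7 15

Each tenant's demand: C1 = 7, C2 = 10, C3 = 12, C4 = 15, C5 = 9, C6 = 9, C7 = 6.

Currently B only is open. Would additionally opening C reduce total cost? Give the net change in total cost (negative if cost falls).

No — net change +24 (cost rises by 24).

Current service cost with {B}: 640.
Adding C: each tenant re-picks its cheapest; new service cost 355, saving 285.
Extra fixed cost: 309. Net change = 309 − 285 = 24.
(Totals: 902 → 926.)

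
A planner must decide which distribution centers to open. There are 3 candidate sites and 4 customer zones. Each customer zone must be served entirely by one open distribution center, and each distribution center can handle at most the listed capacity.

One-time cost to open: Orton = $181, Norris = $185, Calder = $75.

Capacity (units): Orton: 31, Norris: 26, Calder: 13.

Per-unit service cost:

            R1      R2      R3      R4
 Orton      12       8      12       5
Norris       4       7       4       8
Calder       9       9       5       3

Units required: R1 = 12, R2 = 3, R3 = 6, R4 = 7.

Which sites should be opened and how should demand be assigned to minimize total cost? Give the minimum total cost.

Open {Norris, Calder}: R1→Norris 4·12=48, R2→Norris 7·3=21, R3→Norris 4·6=24, R4→Calder 3·7=21.
Loads: Norris carries 21/26, Calder carries 7/13. Service 114; fixed 260; total 374.
Next best feasible plan costs 380.

Minimum total cost: 374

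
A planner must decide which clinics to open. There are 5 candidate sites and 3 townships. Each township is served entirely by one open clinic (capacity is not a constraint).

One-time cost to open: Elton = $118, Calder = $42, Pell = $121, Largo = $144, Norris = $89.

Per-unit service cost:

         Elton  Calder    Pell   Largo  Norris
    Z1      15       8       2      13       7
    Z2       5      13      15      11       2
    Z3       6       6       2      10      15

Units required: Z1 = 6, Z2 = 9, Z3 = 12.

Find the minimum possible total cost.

For any fixed open set, each township goes to its cheapest open site; total = fixed + service.
{Calder, Norris}: Z1→Norris 7·6=42, Z2→Norris 2·9=18, Z3→Calder 6·12=72. Service 132; fixed 131; total 263.
{Pell, Norris}: Z1→Pell 2·6=12, Z2→Norris 2·9=18, Z3→Pell 2·12=24. Service 54; fixed 210; total 264.
{Calder}: Z1→Calder 8·6=48, Z2→Calder 13·9=117, Z3→Calder 6·12=72. Service 237; fixed 42; total 279.
{Elton, Calder, Pell, Largo, Norris}: Z1→Pell 2·6=12, Z2→Norris 2·9=18, Z3→Pell 2·12=24. Service 54; fixed 514; total 568.
No other subset beats 263.

Minimum total cost: 263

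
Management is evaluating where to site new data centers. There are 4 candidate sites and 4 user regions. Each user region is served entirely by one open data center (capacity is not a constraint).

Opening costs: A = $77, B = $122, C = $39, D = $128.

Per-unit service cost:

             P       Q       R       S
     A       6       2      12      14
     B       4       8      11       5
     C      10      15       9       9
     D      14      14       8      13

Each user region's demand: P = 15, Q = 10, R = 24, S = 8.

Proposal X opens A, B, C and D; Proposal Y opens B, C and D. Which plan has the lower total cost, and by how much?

Proposal X: {A, B, C, D}: P→B 4·15=60, Q→A 2·10=20, R→D 8·24=192, S→B 5·8=40. Service 312; fixed 366; total 678.
Proposal Y: {B, C, D}: P→B 4·15=60, Q→B 8·10=80, R→D 8·24=192, S→B 5·8=40. Service 372; fixed 289; total 661.
Difference: |678 − 661| = 17.

Proposal Y is cheaper by 17.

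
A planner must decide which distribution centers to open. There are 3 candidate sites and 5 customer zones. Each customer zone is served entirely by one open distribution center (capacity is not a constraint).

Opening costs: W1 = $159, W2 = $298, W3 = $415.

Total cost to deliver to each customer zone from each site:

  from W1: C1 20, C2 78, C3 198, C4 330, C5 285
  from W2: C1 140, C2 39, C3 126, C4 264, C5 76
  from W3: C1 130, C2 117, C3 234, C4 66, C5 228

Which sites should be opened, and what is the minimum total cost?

For any fixed open set, each customer zone goes to its cheapest open site; total = fixed + service.
{W2}: C1→W2 140, C2→W2 39, C3→W2 126, C4→W2 264, C5→W2 76. Service 645; fixed 298; total 943.
{W1, W2}: service 525 + fixed 457 = 982
{W1}: service 911 + fixed 159 = 1070
{W1, W2, W3}: C1→W1 20, C2→W2 39, C3→W2 126, C4→W3 66, C5→W2 76. Service 327; fixed 872; total 1199.
No other subset beats 943.

Open W2 only; minimum total cost 943.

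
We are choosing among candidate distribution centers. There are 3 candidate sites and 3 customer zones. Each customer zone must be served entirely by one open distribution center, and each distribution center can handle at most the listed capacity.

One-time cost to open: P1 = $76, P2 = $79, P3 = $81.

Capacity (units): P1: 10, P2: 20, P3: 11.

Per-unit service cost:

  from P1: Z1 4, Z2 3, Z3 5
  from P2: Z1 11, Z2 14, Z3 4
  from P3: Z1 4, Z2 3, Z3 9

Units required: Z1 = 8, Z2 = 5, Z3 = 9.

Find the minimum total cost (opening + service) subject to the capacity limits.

Minimum total cost: 293

Open {P1, P2}: Z1→P1 4·8=32, Z2→P2 14·5=70, Z3→P2 4·9=36.
Loads: P1 carries 8/10, P2 carries 14/20. Service 138; fixed 155; total 293.
Next best feasible plan costs 294.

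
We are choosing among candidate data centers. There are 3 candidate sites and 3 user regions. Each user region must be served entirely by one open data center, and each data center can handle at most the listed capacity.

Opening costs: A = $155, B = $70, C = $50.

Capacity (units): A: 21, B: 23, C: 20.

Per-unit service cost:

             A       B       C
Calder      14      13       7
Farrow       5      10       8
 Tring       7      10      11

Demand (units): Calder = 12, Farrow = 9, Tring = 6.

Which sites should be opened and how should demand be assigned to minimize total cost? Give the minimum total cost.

Minimum total cost: 354

Open {B, C}: Calder→C 7·12=84, Farrow→B 10·9=90, Tring→B 10·6=60.
Loads: B carries 15/23, C carries 12/20. Service 234; fixed 120; total 354.
Next best feasible plan costs 360.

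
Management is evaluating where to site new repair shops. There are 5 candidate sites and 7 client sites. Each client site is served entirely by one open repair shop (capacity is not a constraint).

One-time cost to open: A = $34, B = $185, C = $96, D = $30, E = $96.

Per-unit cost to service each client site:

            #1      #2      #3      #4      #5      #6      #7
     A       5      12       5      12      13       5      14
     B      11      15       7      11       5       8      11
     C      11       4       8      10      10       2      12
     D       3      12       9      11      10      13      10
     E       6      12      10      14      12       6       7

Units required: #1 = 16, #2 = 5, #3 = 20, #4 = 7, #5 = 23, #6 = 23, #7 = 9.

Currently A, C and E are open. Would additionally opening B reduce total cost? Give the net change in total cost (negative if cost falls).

Current service cost with {A, C, E}: 609.
Adding B: each client site re-picks its cheapest; new service cost 494, saving 115.
Extra fixed cost: 185. Net change = 185 − 115 = 70.
(Totals: 835 → 905.)

No — net change +70 (cost rises by 70).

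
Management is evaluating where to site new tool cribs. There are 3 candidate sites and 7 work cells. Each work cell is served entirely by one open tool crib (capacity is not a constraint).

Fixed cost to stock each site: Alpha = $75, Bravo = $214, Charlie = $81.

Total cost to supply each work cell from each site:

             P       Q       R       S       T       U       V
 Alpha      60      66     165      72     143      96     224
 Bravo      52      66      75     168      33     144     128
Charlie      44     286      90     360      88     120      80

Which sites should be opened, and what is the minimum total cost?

Open Alpha and Charlie; minimum total cost 692.

For any fixed open set, each work cell goes to its cheapest open site; total = fixed + service.
{Alpha, Charlie}: P→Charlie 44, Q→Alpha 66, R→Charlie 90, S→Alpha 72, T→Charlie 88, U→Alpha 96, V→Charlie 80. Service 536; fixed 156; total 692.
{Alpha, Bravo}: P→Bravo 52, Q→Alpha 66, R→Bravo 75, S→Alpha 72, T→Bravo 33, U→Alpha 96, V→Bravo 128. Service 522; fixed 289; total 811.
{Alpha, Bravo, Charlie}: P→Charlie 44, Q→Alpha 66, R→Bravo 75, S→Alpha 72, T→Bravo 33, U→Alpha 96, V→Charlie 80. Service 466; fixed 370; total 836.
{Alpha}: service 826 + fixed 75 = 901
No other subset beats 692.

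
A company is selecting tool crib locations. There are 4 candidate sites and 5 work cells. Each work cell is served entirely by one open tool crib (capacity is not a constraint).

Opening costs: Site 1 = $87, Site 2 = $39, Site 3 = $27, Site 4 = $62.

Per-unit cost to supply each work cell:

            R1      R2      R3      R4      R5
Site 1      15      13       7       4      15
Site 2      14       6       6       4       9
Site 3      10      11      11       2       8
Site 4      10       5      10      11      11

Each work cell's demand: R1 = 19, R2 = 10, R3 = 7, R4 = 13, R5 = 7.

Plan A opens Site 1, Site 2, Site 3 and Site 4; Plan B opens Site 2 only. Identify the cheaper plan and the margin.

Plan B is cheaper by 57.

Plan A: {Site 1, Site 2, Site 3, Site 4}: R1→Site 3 10·19=190, R2→Site 4 5·10=50, R3→Site 2 6·7=42, R4→Site 3 2·13=26, R5→Site 3 8·7=56. Service 364; fixed 215; total 579.
Plan B: {Site 2}: R1→Site 2 14·19=266, R2→Site 2 6·10=60, R3→Site 2 6·7=42, R4→Site 2 4·13=52, R5→Site 2 9·7=63. Service 483; fixed 39; total 522.
Difference: |579 − 522| = 57.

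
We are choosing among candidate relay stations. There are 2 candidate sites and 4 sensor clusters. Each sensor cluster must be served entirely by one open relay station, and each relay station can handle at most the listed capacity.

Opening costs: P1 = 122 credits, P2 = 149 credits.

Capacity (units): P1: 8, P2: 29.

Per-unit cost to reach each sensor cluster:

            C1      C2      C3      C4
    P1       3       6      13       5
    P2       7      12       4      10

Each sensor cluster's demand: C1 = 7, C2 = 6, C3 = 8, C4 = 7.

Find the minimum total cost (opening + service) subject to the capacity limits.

Open {P2}: C1→P2 7·7=49, C2→P2 12·6=72, C3→P2 4·8=32, C4→P2 10·7=70.
Loads: P2 carries 28/29. Service 223; fixed 149; total 372.
Next best feasible plan costs 458.

Minimum total cost: 372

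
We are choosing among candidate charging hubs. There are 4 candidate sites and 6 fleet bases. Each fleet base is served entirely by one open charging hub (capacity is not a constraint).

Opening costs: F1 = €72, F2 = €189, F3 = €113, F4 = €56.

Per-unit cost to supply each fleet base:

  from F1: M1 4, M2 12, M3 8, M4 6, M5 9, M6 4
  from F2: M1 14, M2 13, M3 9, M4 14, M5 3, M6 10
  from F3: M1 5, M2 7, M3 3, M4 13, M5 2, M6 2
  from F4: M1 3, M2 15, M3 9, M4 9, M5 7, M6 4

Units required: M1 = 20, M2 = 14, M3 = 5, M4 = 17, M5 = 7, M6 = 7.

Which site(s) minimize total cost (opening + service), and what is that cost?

Open F1 and F3; minimum total cost 508.

For any fixed open set, each fleet base goes to its cheapest open site; total = fixed + service.
{F1, F3}: M1→F1 4·20=80, M2→F3 7·14=98, M3→F3 3·5=15, M4→F1 6·17=102, M5→F3 2·7=14, M6→F3 2·7=14. Service 323; fixed 185; total 508.
{F3, F4}: service 354 + fixed 169 = 523
{F1, F3, F4}: M1→F4 3·20=60, M2→F3 7·14=98, M3→F3 3·5=15, M4→F1 6·17=102, M5→F3 2·7=14, M6→F3 2·7=14. Service 303; fixed 241; total 544.
{F1, F2, F3, F4}: M1→F4 3·20=60, M2→F3 7·14=98, M3→F3 3·5=15, M4→F1 6·17=102, M5→F3 2·7=14, M6→F3 2·7=14. Service 303; fixed 430; total 733.
No other subset beats 508.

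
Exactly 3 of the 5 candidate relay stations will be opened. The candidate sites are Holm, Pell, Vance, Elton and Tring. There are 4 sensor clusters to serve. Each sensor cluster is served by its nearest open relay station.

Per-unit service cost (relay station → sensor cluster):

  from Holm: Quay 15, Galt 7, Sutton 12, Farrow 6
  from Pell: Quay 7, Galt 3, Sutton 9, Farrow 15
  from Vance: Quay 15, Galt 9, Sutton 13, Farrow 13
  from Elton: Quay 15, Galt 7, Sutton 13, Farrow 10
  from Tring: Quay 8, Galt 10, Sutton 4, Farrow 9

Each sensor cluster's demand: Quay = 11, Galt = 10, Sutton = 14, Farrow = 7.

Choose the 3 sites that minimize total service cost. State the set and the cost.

With exactly 3 open, each sensor cluster uses its cheapest among the chosen.
{Holm, Pell, Tring}: Quay→Pell 7·11=77, Galt→Pell 3·10=30, Sutton→Tring 4·14=56, Farrow→Holm 6·7=42. Service cost 205.
{Pell, Vance, Tring}: service cost 226
{Pell, Elton, Tring}: service cost 226
Among all 10 size-3 choices, {Holm, Pell, Tring} is lowest.

Choose Holm, Pell and Tring; total service cost 205.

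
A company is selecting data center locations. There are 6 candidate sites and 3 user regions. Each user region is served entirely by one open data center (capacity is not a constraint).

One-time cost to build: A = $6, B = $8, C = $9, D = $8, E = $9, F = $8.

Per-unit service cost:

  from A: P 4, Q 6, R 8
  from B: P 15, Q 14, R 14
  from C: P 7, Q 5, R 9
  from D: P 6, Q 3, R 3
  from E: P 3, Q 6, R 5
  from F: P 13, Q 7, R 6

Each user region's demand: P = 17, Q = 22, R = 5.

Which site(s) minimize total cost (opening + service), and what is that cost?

Open D and E; minimum total cost 149.

For any fixed open set, each user region goes to its cheapest open site; total = fixed + service.
{D, E}: P→E 3·17=51, Q→D 3·22=66, R→D 3·5=15. Service 132; fixed 17; total 149.
{A, D, E}: service 132 + fixed 23 = 155
{B, D, E}: service 132 + fixed 25 = 157
{A, B, C, D, E, F}: service 132 + fixed 48 = 180
No other subset beats 149.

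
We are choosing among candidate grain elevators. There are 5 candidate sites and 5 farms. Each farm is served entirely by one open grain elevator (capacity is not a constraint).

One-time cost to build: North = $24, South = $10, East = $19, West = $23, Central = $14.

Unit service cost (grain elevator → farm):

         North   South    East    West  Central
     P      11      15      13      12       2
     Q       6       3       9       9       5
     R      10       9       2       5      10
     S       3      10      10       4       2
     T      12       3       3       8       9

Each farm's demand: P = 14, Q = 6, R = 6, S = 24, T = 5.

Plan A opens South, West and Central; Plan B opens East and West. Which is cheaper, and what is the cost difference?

Plan A is cheaper by 201.

Plan A: {South, West, Central}: P→Central 2·14=28, Q→South 3·6=18, R→West 5·6=30, S→Central 2·24=48, T→South 3·5=15. Service 139; fixed 47; total 186.
Plan B: {East, West}: P→West 12·14=168, Q→East 9·6=54, R→East 2·6=12, S→West 4·24=96, T→East 3·5=15. Service 345; fixed 42; total 387.
Difference: |186 − 387| = 201.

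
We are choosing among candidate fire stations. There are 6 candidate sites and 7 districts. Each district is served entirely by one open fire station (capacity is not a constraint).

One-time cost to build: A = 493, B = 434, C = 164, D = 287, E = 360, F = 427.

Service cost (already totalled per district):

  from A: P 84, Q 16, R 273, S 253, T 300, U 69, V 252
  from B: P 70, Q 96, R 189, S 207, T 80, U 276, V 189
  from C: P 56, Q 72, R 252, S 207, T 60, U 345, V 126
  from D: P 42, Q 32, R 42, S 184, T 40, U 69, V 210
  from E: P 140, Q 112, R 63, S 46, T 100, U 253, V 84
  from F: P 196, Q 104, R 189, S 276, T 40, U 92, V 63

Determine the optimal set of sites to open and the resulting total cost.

For any fixed open set, each district goes to its cheapest open site; total = fixed + service.
{D}: P→D 42, Q→D 32, R→D 42, S→D 184, T→D 40, U→D 69, V→D 210. Service 619; fixed 287; total 906.
{C, D}: service 535 + fixed 451 = 986
{D, E}: P→D 42, Q→D 32, R→D 42, S→E 46, T→D 40, U→D 69, V→E 84. Service 355; fixed 647; total 1002.
{A, B, C, D, E, F}: service 318 + fixed 2165 = 2483
No other subset beats 906.

Open D only; minimum total cost 906.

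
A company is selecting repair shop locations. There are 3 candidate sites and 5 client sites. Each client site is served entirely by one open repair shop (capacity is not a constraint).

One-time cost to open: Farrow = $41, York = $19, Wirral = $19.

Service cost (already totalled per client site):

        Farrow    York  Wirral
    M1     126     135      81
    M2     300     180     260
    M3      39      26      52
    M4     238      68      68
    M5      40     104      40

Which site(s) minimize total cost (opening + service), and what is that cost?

Open York and Wirral; minimum total cost 433.

For any fixed open set, each client site goes to its cheapest open site; total = fixed + service.
{York, Wirral}: M1→Wirral 81, M2→York 180, M3→York 26, M4→York 68, M5→Wirral 40. Service 395; fixed 38; total 433.
{Farrow, York, Wirral}: service 395 + fixed 79 = 474
{Farrow, York}: service 440 + fixed 60 = 500
{York}: service 513 + fixed 19 = 532
No other subset beats 433.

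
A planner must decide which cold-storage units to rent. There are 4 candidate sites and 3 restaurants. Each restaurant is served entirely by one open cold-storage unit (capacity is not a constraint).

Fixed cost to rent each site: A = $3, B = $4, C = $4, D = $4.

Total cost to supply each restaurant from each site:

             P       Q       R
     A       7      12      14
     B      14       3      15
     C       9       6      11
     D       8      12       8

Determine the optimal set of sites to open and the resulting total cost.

Open B and D; minimum total cost 27.

For any fixed open set, each restaurant goes to its cheapest open site; total = fixed + service.
{B, D}: P→D 8, Q→B 3, R→D 8. Service 19; fixed 8; total 27.
{A, B, D}: P→A 7, Q→B 3, R→D 8. Service 18; fixed 11; total 29.
{C}: service 26 + fixed 4 = 30
{A, B, C, D}: service 18 + fixed 15 = 33
No other subset beats 27.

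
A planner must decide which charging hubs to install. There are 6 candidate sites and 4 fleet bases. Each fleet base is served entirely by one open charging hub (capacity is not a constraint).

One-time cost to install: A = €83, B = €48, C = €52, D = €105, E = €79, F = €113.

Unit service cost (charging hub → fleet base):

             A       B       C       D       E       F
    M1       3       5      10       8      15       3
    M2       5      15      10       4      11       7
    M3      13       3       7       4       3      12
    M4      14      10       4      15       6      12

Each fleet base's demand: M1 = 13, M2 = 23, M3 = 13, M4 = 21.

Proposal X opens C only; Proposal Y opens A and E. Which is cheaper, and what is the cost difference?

Proposal Y is cheaper by 106.

Proposal X: {C}: M1→C 10·13=130, M2→C 10·23=230, M3→C 7·13=91, M4→C 4·21=84. Service 535; fixed 52; total 587.
Proposal Y: {A, E}: M1→A 3·13=39, M2→A 5·23=115, M3→E 3·13=39, M4→E 6·21=126. Service 319; fixed 162; total 481.
Difference: |587 − 481| = 106.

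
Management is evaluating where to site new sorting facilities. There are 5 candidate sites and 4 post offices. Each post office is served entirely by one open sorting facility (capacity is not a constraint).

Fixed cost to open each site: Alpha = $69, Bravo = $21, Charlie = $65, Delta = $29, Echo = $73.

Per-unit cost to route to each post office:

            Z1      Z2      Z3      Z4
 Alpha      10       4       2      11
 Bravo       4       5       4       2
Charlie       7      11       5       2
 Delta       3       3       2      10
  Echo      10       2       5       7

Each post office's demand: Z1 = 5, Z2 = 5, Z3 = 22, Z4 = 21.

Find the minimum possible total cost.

For any fixed open set, each post office goes to its cheapest open site; total = fixed + service.
{Bravo, Delta}: Z1→Delta 3·5=15, Z2→Delta 3·5=15, Z3→Delta 2·22=44, Z4→Bravo 2·21=42. Service 116; fixed 50; total 166.
{Bravo}: Z1→Bravo 4·5=20, Z2→Bravo 5·5=25, Z3→Bravo 4·22=88, Z4→Bravo 2·21=42. Service 175; fixed 21; total 196.
{Charlie, Delta}: service 116 + fixed 94 = 210
{Alpha, Bravo, Charlie, Delta, Echo}: Z1→Delta 3·5=15, Z2→Echo 2·5=10, Z3→Alpha 2·22=44, Z4→Bravo 2·21=42. Service 111; fixed 257; total 368.
No other subset beats 166.

Minimum total cost: 166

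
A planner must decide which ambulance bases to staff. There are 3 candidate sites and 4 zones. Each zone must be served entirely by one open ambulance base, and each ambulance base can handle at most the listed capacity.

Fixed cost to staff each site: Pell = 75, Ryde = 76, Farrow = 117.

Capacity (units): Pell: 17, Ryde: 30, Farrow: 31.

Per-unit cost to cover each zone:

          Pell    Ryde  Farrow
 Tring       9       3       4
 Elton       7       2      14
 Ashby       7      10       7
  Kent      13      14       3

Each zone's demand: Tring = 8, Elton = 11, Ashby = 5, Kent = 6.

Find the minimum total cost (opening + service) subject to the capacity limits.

Open {Ryde}: Tring→Ryde 3·8=24, Elton→Ryde 2·11=22, Ashby→Ryde 10·5=50, Kent→Ryde 14·6=84.
Loads: Ryde carries 30/30. Service 180; fixed 76; total 256.
Next best feasible plan costs 292.

Minimum total cost: 256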